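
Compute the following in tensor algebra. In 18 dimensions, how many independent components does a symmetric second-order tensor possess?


A symmetric rank-2 tensor in d dimensions has d(d+1)/2 independent components.
d = 18
d(d+1)/2 = 18 * 19 / 2 = 342 / 2 = 171

171


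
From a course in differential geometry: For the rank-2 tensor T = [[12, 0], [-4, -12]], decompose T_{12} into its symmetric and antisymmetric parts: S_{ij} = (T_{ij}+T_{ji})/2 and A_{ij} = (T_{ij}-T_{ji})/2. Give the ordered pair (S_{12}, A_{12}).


T_{12} = 0
T_{21} = -4
S_{12} = (0 + -4)/2 = -4/2 = -2
A_{12} = (0 - -4)/2 = 4/2 = 2
Check: S + A = -2 + 2 = 0 = T_{12}.

(-2, 2)


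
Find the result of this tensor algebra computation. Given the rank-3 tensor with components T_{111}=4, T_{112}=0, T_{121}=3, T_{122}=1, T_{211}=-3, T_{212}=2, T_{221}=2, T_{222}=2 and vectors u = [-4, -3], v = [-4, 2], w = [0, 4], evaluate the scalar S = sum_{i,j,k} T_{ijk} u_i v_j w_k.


S = sum over i,j,k of T_{ijk} u_i v_j w_k. Expanding all 8 terms:
T_{111}*u_1*v_1*w_1 = 4*-4*-4*0 = 0  (running total: 0)
T_{112}*u_1*v_1*w_2 = 0*-4*-4*4 = 0  (running total: 0)
T_{121}*u_1*v_2*w_1 = 3*-4*2*0 = 0  (running total: 0)
T_{122}*u_1*v_2*w_2 = 1*-4*2*4 = -32  (running total: -32)
T_{211}*u_2*v_1*w_1 = -3*-3*-4*0 = 0  (running total: -32)
T_{212}*u_2*v_1*w_2 = 2*-3*-4*4 = 96  (running total: 64)
T_{221}*u_2*v_2*w_1 = 2*-3*2*0 = 0  (running total: 64)
T_{222}*u_2*v_2*w_2 = 2*-3*2*4 = -48  (running total: 16)
S = 16

16


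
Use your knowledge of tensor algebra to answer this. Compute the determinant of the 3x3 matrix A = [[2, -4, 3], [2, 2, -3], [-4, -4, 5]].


Expanding along the first row, det(A) = a11*M_11 - a12*M_12 + a13*M_13, where M_1j is the (1,j) minor.
Minor M_11 = 2*5 - -3*-4 = -2
Minor M_12 = 2*5 - -3*-4 = -2
Minor M_13 = 2*-4 - 2*-4 = 0
det = 2*(-2) - -4*(-2) + 3*(0)
    = -4 - 8 + 0
    = -12

-12


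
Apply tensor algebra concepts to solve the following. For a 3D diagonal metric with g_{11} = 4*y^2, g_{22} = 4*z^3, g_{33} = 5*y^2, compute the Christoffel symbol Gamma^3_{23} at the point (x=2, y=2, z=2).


For a diagonal metric, Gamma^k_{ij} = (1/2) g^{kk} (dg_{ik}/dx_j + dg_{jk}/dx_i - dg_{ij}/dx_k).
The metric is diagonal, so g_{ab} = 0 for a != b.
At the given point: g_{11} = 16, g_{22} = 32, g_{33} = 20
g^{33} = 1/20
dg_{23}/dx_3 = 0 (off-diagonal)
dg_{33}/dx_2 = dg_{33}/dx_2 = 20
dg_{23}/dx_3 = 0 (off-diagonal)
Numerator = 0 + 20 - 0 = 20
Gamma^3_{23} = 20 / (2 * 20) = 1/2

1/2


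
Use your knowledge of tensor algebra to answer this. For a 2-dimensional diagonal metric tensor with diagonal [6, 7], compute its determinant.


For a diagonal metric, the determinant is the product of diagonal entries.
Diagonal entries: 6, 7
det(g) = 6 * 7 = 42

42


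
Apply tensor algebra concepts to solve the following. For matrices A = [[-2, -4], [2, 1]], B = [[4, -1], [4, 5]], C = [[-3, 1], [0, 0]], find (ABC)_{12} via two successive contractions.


(ABC)_{12} = sum_m (AB)_{1m} C_{m2}. First compute row 1 of AB.
(AB)_{11} = -2*4 + -4*4 = -24
(AB)_{12} = -2*-1 + -4*5 = -18
Now contract with column 2 of C:
(AB)_{11} * C_{12} = -24 * 1 = -24
(AB)_{12} * C_{22} = -18 * 0 = 0
(ABC)_{12} = -24 + 0 = -24

-24


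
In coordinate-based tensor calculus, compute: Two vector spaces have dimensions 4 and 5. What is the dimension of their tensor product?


The dimension of a tensor product is the product of dimensions.
dim(V) = 4, dim(W) = 5
dim(V (x) W) = 4 * 5 = 20

20


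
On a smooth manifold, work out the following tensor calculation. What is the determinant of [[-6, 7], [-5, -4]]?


For a 2x2 matrix [[a, b], [c, d]], det = a*d - b*c.
a = -6, b = 7, c = -5, d = -4
a*d = -6 * -4 = 24
b*c = 7 * -5 = -35
det = 24 - -35 = 59

59


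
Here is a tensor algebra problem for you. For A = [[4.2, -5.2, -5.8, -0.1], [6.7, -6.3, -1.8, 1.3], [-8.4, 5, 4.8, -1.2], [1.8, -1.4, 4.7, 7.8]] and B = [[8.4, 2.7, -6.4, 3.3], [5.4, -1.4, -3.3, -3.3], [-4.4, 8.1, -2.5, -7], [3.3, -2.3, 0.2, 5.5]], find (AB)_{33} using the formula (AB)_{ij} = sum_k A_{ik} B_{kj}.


(AB)_{ij} = sum_k A_{ik} B_{kj}.
For i=3, j=3:
A_{31} * B_{13} = -8.4 * -6.4 = 53.76
A_{32} * B_{23} = 5 * -3.3 = -16.5
A_{33} * B_{33} = 4.8 * -2.5 = -12
A_{34} * B_{43} = -1.2 * 0.2 = -0.24
Sum = 53.76 + -16.5 + -12 + -0.24 = 25.02

25.02


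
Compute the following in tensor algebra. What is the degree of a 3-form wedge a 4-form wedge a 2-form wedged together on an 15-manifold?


The degree of a wedge product is the sum of the degrees of the individual forms.
Degrees: 3, 4, 2
Total degree = 3 + 4 + 2 = 9

9


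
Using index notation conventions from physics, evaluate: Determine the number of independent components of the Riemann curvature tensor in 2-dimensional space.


The Riemann tensor in d dimensions has d^2(d^2 - 1)/12 independent components.
d = 2, so d^2 = 4
d^2 - 1 = 3
d^2(d^2 - 1) = 4 * 3 = 12
Divide by 12: 12 / 12 = 1

1


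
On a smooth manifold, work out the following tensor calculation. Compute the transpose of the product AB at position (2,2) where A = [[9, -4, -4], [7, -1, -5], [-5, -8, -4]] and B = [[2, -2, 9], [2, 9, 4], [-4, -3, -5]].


(AB)^T_{ij} = (AB)_{ji} = sum_k A_{jk} B_{ki}.
For i=2, j=2 we need (AB)_{22}:
A_{21} * B_{12} = 7 * -2 = -14
A_{22} * B_{22} = -1 * 9 = -9
A_{23} * B_{32} = -5 * -3 = 15
Sum = -14 + -9 + 15 = -8

-8


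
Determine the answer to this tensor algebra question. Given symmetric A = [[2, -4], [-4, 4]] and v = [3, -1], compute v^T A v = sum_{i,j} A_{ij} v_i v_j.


First compute Av:
(Av)_1 = 2*3 + -4*-1 = 10
(Av)_2 = -4*3 + 4*-1 = -16
Av = [10, -16]
Then v^T (Av) = 3*10 + -1*-16
= 30 + 16 = 46

46


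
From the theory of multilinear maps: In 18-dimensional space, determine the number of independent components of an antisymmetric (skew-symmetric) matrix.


An antisymmetric rank-2 tensor satisfies A_{ij} = -A_{ji}, so diagonal entries are zero.
The independent components are the upper-triangular entries: C(n, 2) = n(n-1)/2.
n = 18
C(18, 2) = 18 * 17 / 2 = 306 / 2 = 153

153


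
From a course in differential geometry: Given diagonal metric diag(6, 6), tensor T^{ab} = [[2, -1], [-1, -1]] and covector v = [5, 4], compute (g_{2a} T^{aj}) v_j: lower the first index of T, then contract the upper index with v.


Step 1: lower the first index. For a diagonal metric, g_{ia} T^{aj} = g_{ii} T^{ij} (no sum on i).
g_{22} = 6
S_2{}^1 = 6 * T^{21} = 6 * -1 = -6
S_2{}^2 = 6 * T^{22} = 6 * -1 = -6
Step 2: contract S_2{}^j with v_j.
S_2{}^1 * v_1 = -6 * 5 = -30
S_2{}^2 * v_2 = -6 * 4 = -24
Result = -30 + -24 = -54

-54


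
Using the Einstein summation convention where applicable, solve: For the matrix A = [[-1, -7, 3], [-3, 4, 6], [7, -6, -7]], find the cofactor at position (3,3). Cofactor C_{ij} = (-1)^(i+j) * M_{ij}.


To find cofactor C_{33}, delete row 3 and column 3.
The resulting 2x2 submatrix is: [[-1, -7], [-3, 4]]
Minor M_{33} = -1*4 - -7*-3
  = -4 - 21 = -25
Sign = (-1)^(3+3) = (-1)^6 = 1
Cofactor C_{33} = 1 * -25 = -25

-25


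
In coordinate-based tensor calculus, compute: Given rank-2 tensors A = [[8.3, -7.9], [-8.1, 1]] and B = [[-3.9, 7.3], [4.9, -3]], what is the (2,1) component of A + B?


Tensor addition is component-wise: (A + B)_{ij} = A_{ij} + B_{ij}.
A_{21} = -8.1
B_{21} = 4.9
(A + B)_{21} = -8.1 + 4.9 = -3.2

-3.2


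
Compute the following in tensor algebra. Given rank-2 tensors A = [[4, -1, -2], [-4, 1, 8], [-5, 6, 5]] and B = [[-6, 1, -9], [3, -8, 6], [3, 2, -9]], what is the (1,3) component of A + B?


Tensor addition is component-wise: (A + B)_{ij} = A_{ij} + B_{ij}.
A_{13} = -2
B_{13} = -9
(A + B)_{13} = -2 + -9 = -11

-11


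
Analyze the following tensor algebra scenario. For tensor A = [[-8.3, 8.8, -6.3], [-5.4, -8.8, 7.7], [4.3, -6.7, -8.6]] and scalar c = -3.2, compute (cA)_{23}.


Scalar multiplication: (cA)_{ij} = c * A_{ij}.
c = -3.2
A_{23} = 7.7
(cA)_{23} = -3.2 * 7.7 = -24.64

-24.64


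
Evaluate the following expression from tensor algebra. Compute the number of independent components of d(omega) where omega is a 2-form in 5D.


The exterior derivative of a p-form is a (p+1)-form.
Its number of independent components is C(n, p+1).
n = 5, p+1 = 3
C(5, 3) = 10

10


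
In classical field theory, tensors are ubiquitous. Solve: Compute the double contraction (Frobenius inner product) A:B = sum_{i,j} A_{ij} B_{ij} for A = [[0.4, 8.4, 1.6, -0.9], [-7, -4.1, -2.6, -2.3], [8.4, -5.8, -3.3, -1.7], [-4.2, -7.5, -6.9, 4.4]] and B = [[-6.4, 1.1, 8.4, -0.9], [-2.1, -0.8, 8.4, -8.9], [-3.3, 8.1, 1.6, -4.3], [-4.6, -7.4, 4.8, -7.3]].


A:B = sum over all i,j of A_{ij} * B_{ij}.
Row 1: 0.4*-6.4=-2.56, 8.4*1.1=9.24, 1.6*8.4=13.44, -0.9*-0.9=0.81 => row sum = 20.93
Row 2: -7*-2.1=14.7, -4.1*-0.8=3.28, -2.6*8.4=-21.84, -2.3*-8.9=20.47 => row sum = 16.61
Row 3: 8.4*-3.3=-27.72, -5.8*8.1=-46.98, -3.3*1.6=-5.28, -1.7*-4.3=7.31 => row sum = -72.67
Row 4: -4.2*-4.6=19.32, -7.5*-7.4=55.5, -6.9*4.8=-33.12, 4.4*-7.3=-32.12 => row sum = 9.58
Total = 20.93 + 16.61 + -72.67 + 9.58 = -25.55

-25.55


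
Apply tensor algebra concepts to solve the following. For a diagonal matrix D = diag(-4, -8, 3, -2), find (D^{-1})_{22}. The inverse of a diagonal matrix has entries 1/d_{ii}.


For a diagonal matrix, the inverse has entries (D^{-1})_{ii} = 1/d_{ii}.
The diagonal entries are: d_{11} = -4, d_{22} = -8, d_{33} = 3, d_{44} = -2
We need (D^{-1})_{22} = 1/d_{22} = 1/-8 = -1/8

-1/8


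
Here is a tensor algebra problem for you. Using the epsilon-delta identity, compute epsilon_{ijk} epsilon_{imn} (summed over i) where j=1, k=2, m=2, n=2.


Using the identity: epsilon_{ijk} epsilon_{imn} = delta_{jm} delta_{kn} - delta_{jn} delta_{km}.
delta_{12} = 0
delta_{22} = 1
delta_{12} = 0
delta_{22} = 1
Result = 0 * 1 - 0 * 1 = 0 - 0 = 0

0


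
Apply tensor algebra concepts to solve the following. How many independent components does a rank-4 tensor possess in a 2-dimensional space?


The number of components of a rank-r tensor in d dimensions is d^r.
Here d = 2 and r = 4.
2^4 = 16

16


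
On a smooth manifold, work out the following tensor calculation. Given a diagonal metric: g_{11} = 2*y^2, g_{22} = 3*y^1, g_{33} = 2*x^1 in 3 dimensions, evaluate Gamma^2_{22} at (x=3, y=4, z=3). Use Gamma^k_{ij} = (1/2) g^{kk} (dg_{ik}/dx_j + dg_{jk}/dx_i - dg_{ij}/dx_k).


For a diagonal metric, Gamma^k_{ij} = (1/2) g^{kk} (dg_{ik}/dx_j + dg_{jk}/dx_i - dg_{ij}/dx_k).
The metric is diagonal, so g_{ab} = 0 for a != b.
At the given point: g_{11} = 32, g_{22} = 12, g_{33} = 6
g^{22} = 1/12
dg_{22}/dx_2 = dg_{22}/dx_2 = 3
dg_{22}/dx_2 = dg_{22}/dx_2 = 3
dg_{22}/dx_2 = dg_{22}/dx_2 = 3
Numerator = 3 + 3 - 3 = 3
Gamma^2_{22} = 3 / (2 * 12) = 1/8

1/8


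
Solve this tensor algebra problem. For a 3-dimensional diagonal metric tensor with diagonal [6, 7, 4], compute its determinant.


For a diagonal metric, the determinant is the product of diagonal entries.
Diagonal entries: 6, 7, 4
det(g) = 6 * 7 * 4 = 168

168


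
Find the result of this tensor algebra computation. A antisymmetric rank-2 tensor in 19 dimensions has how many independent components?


A antisymmetric rank-2 tensor in d dimensions has d(d-1)/2 independent components.
d = 19
d(d-1)/2 = 19 * 18 / 2 = 342 / 2 = 171

171


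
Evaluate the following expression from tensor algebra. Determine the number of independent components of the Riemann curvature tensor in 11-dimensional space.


The Riemann tensor in d dimensions has d^2(d^2 - 1)/12 independent components.
d = 11, so d^2 = 121
d^2 - 1 = 120
d^2(d^2 - 1) = 121 * 120 = 14520
Divide by 12: 14520 / 12 = 1210

1210


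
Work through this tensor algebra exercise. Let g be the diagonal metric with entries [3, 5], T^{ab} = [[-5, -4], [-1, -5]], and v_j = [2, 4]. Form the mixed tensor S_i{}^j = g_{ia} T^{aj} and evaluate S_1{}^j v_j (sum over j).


Step 1: lower the first index. For a diagonal metric, g_{ia} T^{aj} = g_{ii} T^{ij} (no sum on i).
g_{11} = 3
S_1{}^1 = 3 * T^{11} = 3 * -5 = -15
S_1{}^2 = 3 * T^{12} = 3 * -4 = -12
Step 2: contract S_1{}^j with v_j.
S_1{}^1 * v_1 = -15 * 2 = -30
S_1{}^2 * v_2 = -12 * 4 = -48
Result = -30 + -48 = -78

-78


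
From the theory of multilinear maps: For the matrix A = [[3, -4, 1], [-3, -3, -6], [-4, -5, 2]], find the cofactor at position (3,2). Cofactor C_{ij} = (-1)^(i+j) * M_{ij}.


To find cofactor C_{32}, delete row 3 and column 2.
The resulting 2x2 submatrix is: [[3, 1], [-3, -6]]
Minor M_{32} = 3*-6 - 1*-3
  = -18 - -3 = -15
Sign = (-1)^(3+2) = (-1)^5 = -1
Cofactor C_{32} = -1 * -15 = 15

15


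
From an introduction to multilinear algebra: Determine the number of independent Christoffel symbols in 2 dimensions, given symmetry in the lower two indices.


Christoffel symbols Gamma^k_{ij} are symmetric in i,j, so there are d * d(d+1)/2 independent symbols.
d = 2
d(d+1)/2 = 2 * 3 / 2 = 3
Total = 2 * 3 = 6

6


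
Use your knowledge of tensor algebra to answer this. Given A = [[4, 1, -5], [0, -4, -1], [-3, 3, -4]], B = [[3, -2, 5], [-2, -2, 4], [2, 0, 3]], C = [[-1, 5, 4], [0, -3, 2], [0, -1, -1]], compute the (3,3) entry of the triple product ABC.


(ABC)_{33} = sum_m (AB)_{3m} C_{m3}. First compute row 3 of AB.
(AB)_{31} = -3*3 + 3*-2 + -4*2 = -23
(AB)_{32} = -3*-2 + 3*-2 + -4*0 = 0
(AB)_{33} = -3*5 + 3*4 + -4*3 = -15
Now contract with column 3 of C:
(AB)_{31} * C_{13} = -23 * 4 = -92
(AB)_{32} * C_{23} = 0 * 2 = 0
(AB)_{33} * C_{33} = -15 * -1 = 15
(ABC)_{33} = -92 + 0 + 15 = -77

-77


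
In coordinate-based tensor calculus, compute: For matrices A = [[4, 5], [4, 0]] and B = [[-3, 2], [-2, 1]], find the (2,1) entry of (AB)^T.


(AB)^T_{ij} = (AB)_{ji} = sum_k A_{jk} B_{ki}.
For i=2, j=1 we need (AB)_{12}:
A_{11} * B_{12} = 4 * 2 = 8
A_{12} * B_{22} = 5 * 1 = 5
Sum = 8 + 5 = 13

13


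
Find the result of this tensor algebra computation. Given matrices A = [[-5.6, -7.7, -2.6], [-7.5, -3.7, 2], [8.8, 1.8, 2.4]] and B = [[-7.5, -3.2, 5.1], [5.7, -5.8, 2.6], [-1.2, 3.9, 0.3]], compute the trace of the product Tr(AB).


Tr(AB) = sum_i (AB)_{ii} where (AB)_{ii} = sum_k A_{ik} B_{ki}.
(AB)_{11} = -5.6*-7.5 + -7.7*5.7 + -2.6*-1.2 = 1.23
(AB)_{22} = -7.5*-3.2 + -3.7*-5.8 + 2*3.9 = 53.26
(AB)_{33} = 8.8*5.1 + 1.8*2.6 + 2.4*0.3 = 50.28
Tr(AB) = 1.23 + 53.26 + 50.28 = 104.77

104.77


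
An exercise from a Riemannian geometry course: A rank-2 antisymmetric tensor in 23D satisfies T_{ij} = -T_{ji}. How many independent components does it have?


An antisymmetric rank-2 tensor satisfies A_{ij} = -A_{ji}, so diagonal entries are zero.
The independent components are the upper-triangular entries: C(n, 2) = n(n-1)/2.
n = 23
C(23, 2) = 23 * 22 / 2 = 506 / 2 = 253

253


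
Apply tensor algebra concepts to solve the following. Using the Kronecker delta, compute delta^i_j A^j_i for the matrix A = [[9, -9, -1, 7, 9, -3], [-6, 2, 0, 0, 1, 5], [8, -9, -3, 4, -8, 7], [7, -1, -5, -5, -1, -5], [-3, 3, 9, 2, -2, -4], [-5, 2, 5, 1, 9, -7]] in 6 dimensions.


The contraction (trace) of a rank-2 tensor is the sum of its diagonal elements.
Diagonal entries: A[1,1] = 9, A[2,2] = 2, A[3,3] = -3, A[4,4] = -5, A[5,5] = -2, A[6,6] = -7
Tr(A) = 9 + 2 + -3 + -5 + -2 + -7 = -6

-6


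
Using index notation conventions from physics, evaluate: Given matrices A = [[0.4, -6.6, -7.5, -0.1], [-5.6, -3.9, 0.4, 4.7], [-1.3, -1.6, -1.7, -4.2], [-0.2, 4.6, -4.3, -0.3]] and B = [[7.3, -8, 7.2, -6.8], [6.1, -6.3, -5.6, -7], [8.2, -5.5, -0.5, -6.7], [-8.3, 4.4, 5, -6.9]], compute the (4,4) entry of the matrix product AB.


(AB)_{ij} = sum_k A_{ik} B_{kj}.
For i=4, j=4:
A_{41} * B_{14} = -0.2 * -6.8 = 1.36
A_{42} * B_{24} = 4.6 * -7 = -32.2
A_{43} * B_{34} = -4.3 * -6.7 = 28.81
A_{44} * B_{44} = -0.3 * -6.9 = 2.07
Sum = 1.36 + -32.2 + 28.81 + 2.07 = 0.04

0.04


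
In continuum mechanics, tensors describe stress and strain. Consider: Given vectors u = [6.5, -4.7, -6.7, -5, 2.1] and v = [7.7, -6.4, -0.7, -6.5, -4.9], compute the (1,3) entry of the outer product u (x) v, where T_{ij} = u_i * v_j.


The outer product entry T_{ij} = u_i * v_j.
We need i=1, j=3.
u_1 = 6.5, v_3 = -0.7
T_{1,3} = 6.5 * -0.7 = -4.55

-4.55


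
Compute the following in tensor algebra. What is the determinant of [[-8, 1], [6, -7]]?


For a 2x2 matrix [[a, b], [c, d]], det = a*d - b*c.
a = -8, b = 1, c = 6, d = -7
a*d = -8 * -7 = 56
b*c = 1 * 6 = 6
det = 56 - 6 = 50

50


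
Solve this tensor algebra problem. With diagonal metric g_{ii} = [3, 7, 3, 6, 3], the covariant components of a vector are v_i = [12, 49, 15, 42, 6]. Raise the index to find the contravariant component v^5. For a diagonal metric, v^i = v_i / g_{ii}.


To raise an index with a diagonal metric: v^i = v_i / g_{ii}.
For index 5: v_5 = 6, g_{55} = 3
v^5 = 6 / 3 = 2

2


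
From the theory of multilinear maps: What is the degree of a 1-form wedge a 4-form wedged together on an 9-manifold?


The degree of a wedge product is the sum of the degrees of the individual forms.
Degrees: 1, 4
Total degree = 1 + 4 = 5

5


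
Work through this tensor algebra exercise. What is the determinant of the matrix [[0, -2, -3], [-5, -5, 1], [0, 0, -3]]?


Expanding along the first row, det(A) = a11*M_11 - a12*M_12 + a13*M_13, where M_1j is the (1,j) minor.
Minor M_11 = -5*-3 - 1*0 = 15
Minor M_12 = -5*-3 - 1*0 = 15
Minor M_13 = -5*0 - -5*0 = 0
det = 0*(15) - -2*(15) + -3*(0)
    = 0 - -30 + 0
    = 30

30


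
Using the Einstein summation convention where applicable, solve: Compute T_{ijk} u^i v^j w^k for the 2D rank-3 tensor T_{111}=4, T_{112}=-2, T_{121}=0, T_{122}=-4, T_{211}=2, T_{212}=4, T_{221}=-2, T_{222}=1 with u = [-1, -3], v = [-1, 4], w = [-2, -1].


S = sum over i,j,k of T_{ijk} u_i v_j w_k. Expanding all 8 terms:
T_{111}*u_1*v_1*w_1 = 4*-1*-1*-2 = -8  (running total: -8)
T_{112}*u_1*v_1*w_2 = -2*-1*-1*-1 = 2  (running total: -6)
T_{121}*u_1*v_2*w_1 = 0*-1*4*-2 = 0  (running total: -6)
T_{122}*u_1*v_2*w_2 = -4*-1*4*-1 = -16  (running total: -22)
T_{211}*u_2*v_1*w_1 = 2*-3*-1*-2 = -12  (running total: -34)
T_{212}*u_2*v_1*w_2 = 4*-3*-1*-1 = -12  (running total: -46)
T_{221}*u_2*v_2*w_1 = -2*-3*4*-2 = -48  (running total: -94)
T_{222}*u_2*v_2*w_2 = 1*-3*4*-1 = 12  (running total: -82)
S = -82

-82


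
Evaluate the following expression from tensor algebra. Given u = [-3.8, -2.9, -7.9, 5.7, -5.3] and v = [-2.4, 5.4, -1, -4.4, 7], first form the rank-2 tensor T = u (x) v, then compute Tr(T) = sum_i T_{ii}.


The outer product gives T_{ij} = u_i v_j.
The trace (contraction) is Tr(T) = sum_i T_{ii} = sum_i u_i v_i.
Diagonal entries:
T_{11} = u_1 * v_1 = -3.8 * -2.4 = 9.12
T_{22} = u_2 * v_2 = -2.9 * 5.4 = -15.66
T_{33} = u_3 * v_3 = -7.9 * -1 = 7.9
T_{44} = u_4 * v_4 = 5.7 * -4.4 = -25.08
T_{55} = u_5 * v_5 = -5.3 * 7 = -37.1
Tr(T) = 9.12 + -15.66 + 7.9 + -25.08 + -37.1 = -60.82

-60.82


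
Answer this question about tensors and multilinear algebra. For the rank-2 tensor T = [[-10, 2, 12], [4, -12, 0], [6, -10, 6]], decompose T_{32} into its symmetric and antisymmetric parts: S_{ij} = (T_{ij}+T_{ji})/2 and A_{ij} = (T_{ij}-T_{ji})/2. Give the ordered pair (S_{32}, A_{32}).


T_{32} = -10
T_{23} = 0
S_{32} = (-10 + 0)/2 = -10/2 = -5
A_{32} = (-10 - 0)/2 = -10/2 = -5
Check: S + A = -5 + -5 = -10 = T_{32}.

(-5, -5)


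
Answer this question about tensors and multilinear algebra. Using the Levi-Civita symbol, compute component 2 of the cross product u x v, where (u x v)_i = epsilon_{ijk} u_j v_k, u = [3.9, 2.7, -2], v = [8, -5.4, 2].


(u x v)_2 = sum_{j,k} epsilon_{2jk} u_j v_k. Only permutations of (1,2,3) contribute; the two non-zero terms are:
eps_{213} u_1 v_3 = -1 * 3.9 * 2 = -7.8
eps_{231} u_3 v_1 = 1 * -2 * 8 = -16
(u x v)_2 = -23.8

-23.8


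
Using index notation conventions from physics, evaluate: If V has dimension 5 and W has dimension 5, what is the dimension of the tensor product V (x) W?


The dimension of a tensor product is the product of dimensions.
dim(V) = 5, dim(W) = 5
dim(V (x) W) = 5 * 5 = 25

25


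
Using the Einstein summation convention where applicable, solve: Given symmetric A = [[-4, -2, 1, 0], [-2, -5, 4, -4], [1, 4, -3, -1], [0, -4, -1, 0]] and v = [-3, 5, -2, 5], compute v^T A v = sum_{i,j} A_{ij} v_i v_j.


First compute Av:
(Av)_1 = -4*-3 + -2*5 + 1*-2 + 0*5 = 0
(Av)_2 = -2*-3 + -5*5 + 4*-2 + -4*5 = -47
(Av)_3 = 1*-3 + 4*5 + -3*-2 + -1*5 = 18
(Av)_4 = 0*-3 + -4*5 + -1*-2 + 0*5 = -18
Av = [0, -47, 18, -18]
Then v^T (Av) = -3*0 + 5*-47 + -2*18 + 5*-18
= 0 + -235 + -36 + -90 = -361

-361


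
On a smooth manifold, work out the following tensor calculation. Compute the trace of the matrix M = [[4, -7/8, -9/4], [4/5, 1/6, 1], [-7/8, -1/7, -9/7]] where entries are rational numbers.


The trace is the sum of diagonal entries.
Diagonal: M[1,1] = 4, M[2,2] = 1/6, M[3,3] = -9/7
Tr(M) = 4 + 1/6 + -9/7
Computing step by step:
After adding M[1,1]: 4
After adding M[2,2]: 25/6
After adding M[3,3]: 121/42
Tr(M) = 121/42

121/42


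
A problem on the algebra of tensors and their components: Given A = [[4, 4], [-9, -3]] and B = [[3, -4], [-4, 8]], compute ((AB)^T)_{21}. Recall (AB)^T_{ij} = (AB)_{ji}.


(AB)^T_{ij} = (AB)_{ji} = sum_k A_{jk} B_{ki}.
For i=2, j=1 we need (AB)_{12}:
A_{11} * B_{12} = 4 * -4 = -16
A_{12} * B_{22} = 4 * 8 = 32
Sum = -16 + 32 = 16

16


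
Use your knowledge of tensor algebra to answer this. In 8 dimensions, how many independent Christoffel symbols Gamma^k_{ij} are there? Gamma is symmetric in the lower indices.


Christoffel symbols Gamma^k_{ij} are symmetric in i,j, so there are d * d(d+1)/2 independent symbols.
d = 8
d(d+1)/2 = 8 * 9 / 2 = 36
Total = 8 * 36 = 288

288


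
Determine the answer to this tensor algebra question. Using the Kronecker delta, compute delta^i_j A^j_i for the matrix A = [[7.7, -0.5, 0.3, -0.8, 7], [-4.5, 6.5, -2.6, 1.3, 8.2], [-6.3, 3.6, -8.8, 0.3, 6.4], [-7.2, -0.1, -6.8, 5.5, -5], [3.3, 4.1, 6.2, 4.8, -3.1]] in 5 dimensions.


The contraction (trace) of a rank-2 tensor is the sum of its diagonal elements.
Diagonal entries: A[1,1] = 7.7, A[2,2] = 6.5, A[3,3] = -8.8, A[4,4] = 5.5, A[5,5] = -3.1
Tr(A) = 7.7 + 6.5 + -8.8 + 5.5 + -3.1 = 7.8

7.8


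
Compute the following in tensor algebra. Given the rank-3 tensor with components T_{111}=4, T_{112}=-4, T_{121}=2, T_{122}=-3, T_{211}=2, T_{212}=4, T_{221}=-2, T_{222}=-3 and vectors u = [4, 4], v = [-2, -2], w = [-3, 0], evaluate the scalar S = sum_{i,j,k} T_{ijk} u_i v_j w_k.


S = sum over i,j,k of T_{ijk} u_i v_j w_k. Expanding all 8 terms:
T_{111}*u_1*v_1*w_1 = 4*4*-2*-3 = 96  (running total: 96)
T_{112}*u_1*v_1*w_2 = -4*4*-2*0 = 0  (running total: 96)
T_{121}*u_1*v_2*w_1 = 2*4*-2*-3 = 48  (running total: 144)
T_{122}*u_1*v_2*w_2 = -3*4*-2*0 = 0  (running total: 144)
T_{211}*u_2*v_1*w_1 = 2*4*-2*-3 = 48  (running total: 192)
T_{212}*u_2*v_1*w_2 = 4*4*-2*0 = 0  (running total: 192)
T_{221}*u_2*v_2*w_1 = -2*4*-2*-3 = -48  (running total: 144)
T_{222}*u_2*v_2*w_2 = -3*4*-2*0 = 0  (running total: 144)
S = 144

144


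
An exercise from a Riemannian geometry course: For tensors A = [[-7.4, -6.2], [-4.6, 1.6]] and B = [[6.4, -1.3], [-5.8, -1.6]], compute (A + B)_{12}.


Tensor addition is component-wise: (A + B)_{ij} = A_{ij} + B_{ij}.
A_{12} = -6.2
B_{12} = -1.3
(A + B)_{12} = -6.2 + -1.3 = -7.5

-7.5


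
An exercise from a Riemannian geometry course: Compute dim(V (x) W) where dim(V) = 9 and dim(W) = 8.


The dimension of a tensor product is the product of dimensions.
dim(V) = 9, dim(W) = 8
dim(V (x) W) = 9 * 8 = 72

72


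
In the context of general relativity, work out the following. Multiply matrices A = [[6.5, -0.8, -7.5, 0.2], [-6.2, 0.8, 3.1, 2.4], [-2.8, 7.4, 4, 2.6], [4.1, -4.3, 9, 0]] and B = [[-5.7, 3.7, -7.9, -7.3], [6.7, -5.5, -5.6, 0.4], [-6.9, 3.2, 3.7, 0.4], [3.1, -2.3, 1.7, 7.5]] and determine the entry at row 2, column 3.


(AB)_{ij} = sum_k A_{ik} B_{kj}.
For i=2, j=3:
A_{21} * B_{13} = -6.2 * -7.9 = 48.98
A_{22} * B_{23} = 0.8 * -5.6 = -4.48
A_{23} * B_{33} = 3.1 * 3.7 = 11.47
A_{24} * B_{43} = 2.4 * 1.7 = 4.08
Sum = 48.98 + -4.48 + 11.47 + 4.08 = 60.05

60.05


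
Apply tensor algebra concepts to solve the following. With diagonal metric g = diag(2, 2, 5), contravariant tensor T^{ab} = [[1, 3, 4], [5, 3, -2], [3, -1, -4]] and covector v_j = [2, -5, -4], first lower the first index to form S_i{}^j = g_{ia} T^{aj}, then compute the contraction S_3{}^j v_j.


Step 1: lower the first index. For a diagonal metric, g_{ia} T^{aj} = g_{ii} T^{ij} (no sum on i).
g_{33} = 5
S_3{}^1 = 5 * T^{31} = 5 * 3 = 15
S_3{}^2 = 5 * T^{32} = 5 * -1 = -5
S_3{}^3 = 5 * T^{33} = 5 * -4 = -20
Step 2: contract S_3{}^j with v_j.
S_3{}^1 * v_1 = 15 * 2 = 30
S_3{}^2 * v_2 = -5 * -5 = 25
S_3{}^3 * v_3 = -20 * -4 = 80
Result = 30 + 25 + 80 = 135

135


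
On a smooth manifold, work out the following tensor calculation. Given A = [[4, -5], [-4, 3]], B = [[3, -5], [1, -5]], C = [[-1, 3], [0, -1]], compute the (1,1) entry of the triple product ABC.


(ABC)_{11} = sum_m (AB)_{1m} C_{m1}. First compute row 1 of AB.
(AB)_{11} = 4*3 + -5*1 = 7
(AB)_{12} = 4*-5 + -5*-5 = 5
Now contract with column 1 of C:
(AB)_{11} * C_{11} = 7 * -1 = -7
(AB)_{12} * C_{21} = 5 * 0 = 0
(ABC)_{11} = -7 + 0 = -7

-7


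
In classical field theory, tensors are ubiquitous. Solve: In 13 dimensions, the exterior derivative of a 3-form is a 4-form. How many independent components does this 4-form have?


The exterior derivative of a p-form is a (p+1)-form.
Its number of independent components is C(n, p+1).
n = 13, p+1 = 4
C(13, 4) = 715

715


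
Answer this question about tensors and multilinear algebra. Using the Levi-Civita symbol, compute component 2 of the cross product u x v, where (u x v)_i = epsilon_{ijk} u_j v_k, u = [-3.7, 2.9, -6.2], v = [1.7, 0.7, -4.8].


(u x v)_2 = sum_{j,k} epsilon_{2jk} u_j v_k. Only permutations of (1,2,3) contribute; the two non-zero terms are:
eps_{213} u_1 v_3 = -1 * -3.7 * -4.8 = -17.76
eps_{231} u_3 v_1 = 1 * -6.2 * 1.7 = -10.54
(u x v)_2 = -28.3

-28.3


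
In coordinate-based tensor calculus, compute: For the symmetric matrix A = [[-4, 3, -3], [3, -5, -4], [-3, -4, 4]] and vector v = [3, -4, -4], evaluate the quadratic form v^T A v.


First compute Av:
(Av)_1 = -4*3 + 3*-4 + -3*-4 = -12
(Av)_2 = 3*3 + -5*-4 + -4*-4 = 45
(Av)_3 = -3*3 + -4*-4 + 4*-4 = -9
Av = [-12, 45, -9]
Then v^T (Av) = 3*-12 + -4*45 + -4*-9
= -36 + -180 + 36 = -180

-180


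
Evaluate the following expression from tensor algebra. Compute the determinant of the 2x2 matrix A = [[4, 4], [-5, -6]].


For a 2x2 matrix [[a, b], [c, d]], det = a*d - b*c.
a = 4, b = 4, c = -5, d = -6
a*d = 4 * -6 = -24
b*c = 4 * -5 = -20
det = -24 - -20 = -4

-4


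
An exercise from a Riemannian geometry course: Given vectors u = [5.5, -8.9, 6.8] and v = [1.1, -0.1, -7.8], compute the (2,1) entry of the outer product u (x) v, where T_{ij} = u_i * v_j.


The outer product entry T_{ij} = u_i * v_j.
We need i=2, j=1.
u_2 = -8.9, v_1 = 1.1
T_{2,1} = -8.9 * 1.1 = -9.79

-9.79


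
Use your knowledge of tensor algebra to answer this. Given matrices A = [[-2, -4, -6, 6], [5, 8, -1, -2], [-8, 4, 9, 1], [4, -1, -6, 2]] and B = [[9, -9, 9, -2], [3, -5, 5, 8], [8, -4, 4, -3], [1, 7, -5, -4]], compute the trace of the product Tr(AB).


Tr(AB) = sum_i (AB)_{ii} where (AB)_{ii} = sum_k A_{ik} B_{ki}.
(AB)_{11} = -2*9 + -4*3 + -6*8 + 6*1 = -72
(AB)_{22} = 5*-9 + 8*-5 + -1*-4 + -2*7 = -95
(AB)_{33} = -8*9 + 4*5 + 9*4 + 1*-5 = -21
(AB)_{44} = 4*-2 + -1*8 + -6*-3 + 2*-4 = -6
Tr(AB) = -72 + -95 + -21 + -6 = -194

-194


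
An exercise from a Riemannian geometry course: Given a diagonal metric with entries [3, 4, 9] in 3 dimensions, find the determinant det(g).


For a diagonal metric, the determinant is the product of diagonal entries.
Diagonal entries: 3, 4, 9
det(g) = 3 * 4 * 9 = 108

108


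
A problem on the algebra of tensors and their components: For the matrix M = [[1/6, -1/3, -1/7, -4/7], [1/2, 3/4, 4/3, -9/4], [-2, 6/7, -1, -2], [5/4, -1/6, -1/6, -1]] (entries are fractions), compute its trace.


The trace is the sum of diagonal entries.
Diagonal: M[1,1] = 1/6, M[2,2] = 3/4, M[3,3] = -1, M[4,4] = -1
Tr(M) = 1/6 + 3/4 + -1 + -1
Computing step by step:
After adding M[1,1]: 1/6
After adding M[2,2]: 11/12
After adding M[3,3]: -1/12
After adding M[4,4]: -13/12
Tr(M) = -13/12

-13/12


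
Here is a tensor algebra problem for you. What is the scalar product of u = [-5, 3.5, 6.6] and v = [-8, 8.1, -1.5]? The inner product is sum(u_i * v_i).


The inner product u . v = sum of u_i * v_i.
Term-by-term: -5 * -8, 3.5 * 8.1, 6.6 * -1.5
Products: 40, 28.35, -9.9
Sum = 40 + 28.35 + -9.9 = 58.45

58.45


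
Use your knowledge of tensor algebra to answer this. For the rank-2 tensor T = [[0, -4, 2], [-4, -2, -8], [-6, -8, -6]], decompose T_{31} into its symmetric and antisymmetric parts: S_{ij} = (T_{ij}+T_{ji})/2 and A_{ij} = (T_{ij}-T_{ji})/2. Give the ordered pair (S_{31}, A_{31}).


T_{31} = -6
T_{13} = 2
S_{31} = (-6 + 2)/2 = -4/2 = -2
A_{31} = (-6 - 2)/2 = -8/2 = -4
Check: S + A = -2 + -4 = -6 = T_{31}.

(-2, -4)


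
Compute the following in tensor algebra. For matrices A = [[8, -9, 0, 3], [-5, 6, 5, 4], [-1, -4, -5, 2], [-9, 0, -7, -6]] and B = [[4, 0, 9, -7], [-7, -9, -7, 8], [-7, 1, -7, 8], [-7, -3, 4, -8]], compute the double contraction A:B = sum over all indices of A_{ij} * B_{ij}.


A:B = sum over all i,j of A_{ij} * B_{ij}.
Row 1: 8*4=32, -9*0=0, 0*9=0, 3*-7=-21 => row sum = 11
Row 2: -5*-7=35, 6*-9=-54, 5*-7=-35, 4*8=32 => row sum = -22
Row 3: -1*-7=7, -4*1=-4, -5*-7=35, 2*8=16 => row sum = 54
Row 4: -9*-7=63, 0*-3=0, -7*4=-28, -6*-8=48 => row sum = 83
Total = 11 + -22 + 54 + 83 = 126

126


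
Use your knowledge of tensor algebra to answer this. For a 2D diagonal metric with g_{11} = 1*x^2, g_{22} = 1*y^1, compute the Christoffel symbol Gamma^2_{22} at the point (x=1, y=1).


For a diagonal metric, Gamma^k_{ij} = (1/2) g^{kk} (dg_{ik}/dx_j + dg_{jk}/dx_i - dg_{ij}/dx_k).
The metric is diagonal, so g_{ab} = 0 for a != b.
At the given point: g_{11} = 1, g_{22} = 1
g^{22} = 1/1
dg_{22}/dx_2 = dg_{22}/dx_2 = 1
dg_{22}/dx_2 = dg_{22}/dx_2 = 1
dg_{22}/dx_2 = dg_{22}/dx_2 = 1
Numerator = 1 + 1 - 1 = 1
Gamma^2_{22} = 1 / (2 * 1) = 1/2

1/2


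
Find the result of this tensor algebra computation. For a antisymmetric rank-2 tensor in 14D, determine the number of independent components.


A antisymmetric rank-2 tensor in d dimensions has d(d-1)/2 independent components.
d = 14
d(d-1)/2 = 14 * 13 / 2 = 182 / 2 = 91

91


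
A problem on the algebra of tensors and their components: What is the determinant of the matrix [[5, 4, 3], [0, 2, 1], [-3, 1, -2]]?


Expanding along the first row, det(A) = a11*M_11 - a12*M_12 + a13*M_13, where M_1j is the (1,j) minor.
Minor M_11 = 2*-2 - 1*1 = -5
Minor M_12 = 0*-2 - 1*-3 = 3
Minor M_13 = 0*1 - 2*-3 = 6
det = 5*(-5) - 4*(3) + 3*(6)
    = -25 - 12 + 18
    = -19

-19


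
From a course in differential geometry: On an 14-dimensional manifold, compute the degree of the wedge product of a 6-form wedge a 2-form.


The degree of a wedge product is the sum of the degrees of the individual forms.
Degrees: 6, 2
Total degree = 6 + 2 = 8

8


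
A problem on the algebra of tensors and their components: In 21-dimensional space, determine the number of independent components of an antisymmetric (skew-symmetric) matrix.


An antisymmetric rank-2 tensor satisfies A_{ij} = -A_{ji}, so diagonal entries are zero.
The independent components are the upper-triangular entries: C(n, 2) = n(n-1)/2.
n = 21
C(21, 2) = 21 * 20 / 2 = 420 / 2 = 210

210


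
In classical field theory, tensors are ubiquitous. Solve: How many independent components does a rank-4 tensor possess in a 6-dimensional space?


The number of components of a rank-r tensor in d dimensions is d^r.
Here d = 6 and r = 4.
6^4 = 1296

1296


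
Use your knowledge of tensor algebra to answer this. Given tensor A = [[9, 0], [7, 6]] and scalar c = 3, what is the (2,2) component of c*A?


Scalar multiplication: (cA)_{ij} = c * A_{ij}.
c = 3
A_{22} = 6
(cA)_{22} = 3 * 6 = 18

18


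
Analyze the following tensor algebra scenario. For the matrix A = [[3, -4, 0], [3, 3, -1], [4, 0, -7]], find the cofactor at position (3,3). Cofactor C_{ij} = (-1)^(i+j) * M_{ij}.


To find cofactor C_{33}, delete row 3 and column 3.
The resulting 2x2 submatrix is: [[3, -4], [3, 3]]
Minor M_{33} = 3*3 - -4*3
  = 9 - -12 = 21
Sign = (-1)^(3+3) = (-1)^6 = 1
Cofactor C_{33} = 1 * 21 = 21

21


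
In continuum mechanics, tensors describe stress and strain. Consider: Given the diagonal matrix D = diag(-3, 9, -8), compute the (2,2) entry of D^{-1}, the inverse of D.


For a diagonal matrix, the inverse has entries (D^{-1})_{ii} = 1/d_{ii}.
The diagonal entries are: d_{11} = -3, d_{22} = 9, d_{33} = -8
We need (D^{-1})_{22} = 1/d_{22} = 1/9 = 1/9

1/9


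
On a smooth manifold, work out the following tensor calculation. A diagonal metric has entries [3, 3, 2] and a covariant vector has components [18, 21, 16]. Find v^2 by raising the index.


To raise an index with a diagonal metric: v^i = v_i / g_{ii}.
For index 2: v_2 = 21, g_{22} = 3
v^2 = 21 / 3 = 7

7


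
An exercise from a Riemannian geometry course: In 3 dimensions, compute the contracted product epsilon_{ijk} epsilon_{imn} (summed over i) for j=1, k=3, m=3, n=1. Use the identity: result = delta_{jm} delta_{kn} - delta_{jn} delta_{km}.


Using the identity: epsilon_{ijk} epsilon_{imn} = delta_{jm} delta_{kn} - delta_{jn} delta_{km}.
delta_{13} = 0
delta_{31} = 0
delta_{11} = 1
delta_{33} = 1
Result = 0 * 0 - 1 * 1 = 0 - 1 = -1

-1


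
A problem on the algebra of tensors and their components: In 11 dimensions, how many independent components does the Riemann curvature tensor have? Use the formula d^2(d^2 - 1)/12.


The Riemann tensor in d dimensions has d^2(d^2 - 1)/12 independent components.
d = 11, so d^2 = 121
d^2 - 1 = 120
d^2(d^2 - 1) = 121 * 120 = 14520
Divide by 12: 14520 / 12 = 1210

1210


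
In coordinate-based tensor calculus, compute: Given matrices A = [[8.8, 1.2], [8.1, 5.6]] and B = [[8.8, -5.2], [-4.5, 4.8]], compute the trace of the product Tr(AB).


Tr(AB) = sum_i (AB)_{ii} where (AB)_{ii} = sum_k A_{ik} B_{ki}.
(AB)_{11} = 8.8*8.8 + 1.2*-4.5 = 72.04
(AB)_{22} = 8.1*-5.2 + 5.6*4.8 = -15.24
Tr(AB) = 72.04 + -15.24 = 56.8

56.8


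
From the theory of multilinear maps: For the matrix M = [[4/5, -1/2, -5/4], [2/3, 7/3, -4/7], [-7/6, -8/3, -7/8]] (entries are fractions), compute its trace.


The trace is the sum of diagonal entries.
Diagonal: M[1,1] = 4/5, M[2,2] = 7/3, M[3,3] = -7/8
Tr(M) = 4/5 + 7/3 + -7/8
Computing step by step:
After adding M[1,1]: 4/5
After adding M[2,2]: 47/15
After adding M[3,3]: 271/120
Tr(M) = 271/120

271/120


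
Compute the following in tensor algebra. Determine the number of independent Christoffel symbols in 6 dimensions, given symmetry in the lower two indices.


Christoffel symbols Gamma^k_{ij} are symmetric in i,j, so there are d * d(d+1)/2 independent symbols.
d = 6
d(d+1)/2 = 6 * 7 / 2 = 21
Total = 6 * 21 = 126

126


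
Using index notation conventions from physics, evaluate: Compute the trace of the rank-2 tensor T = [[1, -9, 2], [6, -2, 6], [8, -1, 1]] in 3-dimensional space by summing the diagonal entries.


The contraction (trace) of a rank-2 tensor is the sum of its diagonal elements.
Diagonal entries: A[1,1] = 1, A[2,2] = -2, A[3,3] = 1
Tr(A) = 1 + -2 + 1 = 0

0


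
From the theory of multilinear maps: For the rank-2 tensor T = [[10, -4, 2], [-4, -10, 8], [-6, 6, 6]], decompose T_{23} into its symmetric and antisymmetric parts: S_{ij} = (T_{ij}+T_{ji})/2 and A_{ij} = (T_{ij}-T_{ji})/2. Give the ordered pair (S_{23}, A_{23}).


T_{23} = 8
T_{32} = 6
S_{23} = (8 + 6)/2 = 14/2 = 7
A_{23} = (8 - 6)/2 = 2/2 = 1
Check: S + A = 7 + 1 = 8 = T_{23}.

(7, 1)


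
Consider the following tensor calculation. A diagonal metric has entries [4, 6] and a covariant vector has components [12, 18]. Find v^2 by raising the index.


To raise an index with a diagonal metric: v^i = v_i / g_{ii}.
For index 2: v_2 = 18, g_{22} = 6
v^2 = 18 / 6 = 3

3


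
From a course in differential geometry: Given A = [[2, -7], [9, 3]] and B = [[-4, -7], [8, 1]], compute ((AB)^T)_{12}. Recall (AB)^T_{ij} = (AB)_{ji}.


(AB)^T_{ij} = (AB)_{ji} = sum_k A_{jk} B_{ki}.
For i=1, j=2 we need (AB)_{21}:
A_{21} * B_{11} = 9 * -4 = -36
A_{22} * B_{21} = 3 * 8 = 24
Sum = -36 + 24 = -12

-12


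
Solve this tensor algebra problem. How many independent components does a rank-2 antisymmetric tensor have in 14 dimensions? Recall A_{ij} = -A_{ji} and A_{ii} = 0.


An antisymmetric rank-2 tensor satisfies A_{ij} = -A_{ji}, so diagonal entries are zero.
The independent components are the upper-triangular entries: C(n, 2) = n(n-1)/2.
n = 14
C(14, 2) = 14 * 13 / 2 = 182 / 2 = 91

91


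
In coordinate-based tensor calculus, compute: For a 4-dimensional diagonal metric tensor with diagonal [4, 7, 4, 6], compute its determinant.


For a diagonal metric, the determinant is the product of diagonal entries.
Diagonal entries: 4, 7, 4, 6
det(g) = 4 * 7 * 4 * 6 = 672

672


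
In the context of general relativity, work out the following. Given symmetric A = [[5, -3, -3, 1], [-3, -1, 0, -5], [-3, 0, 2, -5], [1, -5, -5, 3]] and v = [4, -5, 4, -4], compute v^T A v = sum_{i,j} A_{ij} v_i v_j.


First compute Av:
(Av)_1 = 5*4 + -3*-5 + -3*4 + 1*-4 = 19
(Av)_2 = -3*4 + -1*-5 + 0*4 + -5*-4 = 13
(Av)_3 = -3*4 + 0*-5 + 2*4 + -5*-4 = 16
(Av)_4 = 1*4 + -5*-5 + -5*4 + 3*-4 = -3
Av = [19, 13, 16, -3]
Then v^T (Av) = 4*19 + -5*13 + 4*16 + -4*-3
= 76 + -65 + 64 + 12 = 87

87


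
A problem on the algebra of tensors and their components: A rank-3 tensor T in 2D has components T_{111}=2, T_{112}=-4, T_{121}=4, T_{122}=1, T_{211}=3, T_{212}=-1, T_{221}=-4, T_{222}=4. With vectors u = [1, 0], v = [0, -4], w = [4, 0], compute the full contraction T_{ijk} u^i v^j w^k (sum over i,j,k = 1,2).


S = sum over i,j,k of T_{ijk} u_i v_j w_k. Expanding all 8 terms:
T_{111}*u_1*v_1*w_1 = 2*1*0*4 = 0  (running total: 0)
T_{112}*u_1*v_1*w_2 = -4*1*0*0 = 0  (running total: 0)
T_{121}*u_1*v_2*w_1 = 4*1*-4*4 = -64  (running total: -64)
T_{122}*u_1*v_2*w_2 = 1*1*-4*0 = 0  (running total: -64)
T_{211}*u_2*v_1*w_1 = 3*0*0*4 = 0  (running total: -64)
T_{212}*u_2*v_1*w_2 = -1*0*0*0 = 0  (running total: -64)
T_{221}*u_2*v_2*w_1 = -4*0*-4*4 = 0  (running total: -64)
T_{222}*u_2*v_2*w_2 = 4*0*-4*0 = 0  (running total: -64)
S = -64

-64


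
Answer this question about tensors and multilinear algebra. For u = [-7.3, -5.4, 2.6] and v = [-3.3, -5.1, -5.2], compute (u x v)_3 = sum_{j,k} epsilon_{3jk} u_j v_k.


(u x v)_3 = sum_{j,k} epsilon_{3jk} u_j v_k. Only permutations of (1,2,3) contribute; the two non-zero terms are:
eps_{312} u_1 v_2 = 1 * -7.3 * -5.1 = 37.23
eps_{321} u_2 v_1 = -1 * -5.4 * -3.3 = -17.82
(u x v)_3 = 19.41

19.41


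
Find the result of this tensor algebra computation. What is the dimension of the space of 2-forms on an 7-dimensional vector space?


The dimension of the space of p-forms on an n-dimensional space is C(n, p).
n = 7, p = 2
C(7, 2) = 7! / (2! * 5!) = 21

21


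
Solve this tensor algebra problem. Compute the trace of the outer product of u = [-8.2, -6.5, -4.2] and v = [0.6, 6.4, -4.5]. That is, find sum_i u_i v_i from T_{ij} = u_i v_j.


The outer product gives T_{ij} = u_i v_j.
The trace (contraction) is Tr(T) = sum_i T_{ii} = sum_i u_i v_i.
Diagonal entries:
T_{11} = u_1 * v_1 = -8.2 * 0.6 = -4.92
T_{22} = u_2 * v_2 = -6.5 * 6.4 = -41.6
T_{33} = u_3 * v_3 = -4.2 * -4.5 = 18.9
Tr(T) = -4.92 + -41.6 + 18.9 = -27.62

-27.62


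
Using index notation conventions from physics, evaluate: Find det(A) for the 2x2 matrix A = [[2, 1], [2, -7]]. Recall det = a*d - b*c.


For a 2x2 matrix [[a, b], [c, d]], det = a*d - b*c.
a = 2, b = 1, c = 2, d = -7
a*d = 2 * -7 = -14
b*c = 1 * 2 = 2
det = -14 - 2 = -16

-16


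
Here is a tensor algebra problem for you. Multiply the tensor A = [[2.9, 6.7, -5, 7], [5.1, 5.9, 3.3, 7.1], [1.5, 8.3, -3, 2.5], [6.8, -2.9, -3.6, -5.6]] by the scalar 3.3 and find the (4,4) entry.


Scalar multiplication: (cA)_{ij} = c * A_{ij}.
c = 3.3
A_{44} = -5.6
(cA)_{44} = 3.3 * -5.6 = -18.48

-18.48
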